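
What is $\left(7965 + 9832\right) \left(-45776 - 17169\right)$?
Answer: $-1120232165$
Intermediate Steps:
$\left(7965 + 9832\right) \left(-45776 - 17169\right) = 17797 \left(-62945\right) = -1120232165$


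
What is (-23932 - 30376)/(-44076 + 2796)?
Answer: 13577/10320 ≈ 1.3156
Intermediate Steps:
(-23932 - 30376)/(-44076 + 2796) = -54308/(-41280) = -54308*(-1/41280) = 13577/10320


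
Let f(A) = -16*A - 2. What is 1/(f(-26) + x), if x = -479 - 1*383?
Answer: -1/448 ≈ -0.0022321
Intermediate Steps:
f(A) = -2 - 16*A
x = -862 (x = -479 - 383 = -862)
1/(f(-26) + x) = 1/((-2 - 16*(-26)) - 862) = 1/((-2 + 416) - 862) = 1/(414 - 862) = 1/(-448) = -1/448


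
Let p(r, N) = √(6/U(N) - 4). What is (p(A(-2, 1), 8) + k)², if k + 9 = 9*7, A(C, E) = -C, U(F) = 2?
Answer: (54 + I)² ≈ 2915.0 + 108.0*I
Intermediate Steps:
p(r, N) = I (p(r, N) = √(6/2 - 4) = √(6*(½) - 4) = √(3 - 4) = √(-1) = I)
k = 54 (k = -9 + 9*7 = -9 + 63 = 54)
(p(A(-2, 1), 8) + k)² = (I + 54)² = (54 + I)²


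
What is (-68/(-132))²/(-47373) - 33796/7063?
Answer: -249072934717/52053499773 ≈ -4.7849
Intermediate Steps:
(-68/(-132))²/(-47373) - 33796/7063 = (-68*(-1/132))²*(-1/47373) - 33796*1/7063 = (17/33)²*(-1/47373) - 4828/1009 = (289/1089)*(-1/47373) - 4828/1009 = -289/51589197 - 4828/1009 = -249072934717/52053499773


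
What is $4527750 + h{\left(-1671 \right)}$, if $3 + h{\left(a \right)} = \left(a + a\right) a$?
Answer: $10112229$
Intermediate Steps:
$h{\left(a \right)} = -3 + 2 a^{2}$ ($h{\left(a \right)} = -3 + \left(a + a\right) a = -3 + 2 a a = -3 + 2 a^{2}$)
$4527750 + h{\left(-1671 \right)} = 4527750 - \left(3 - 2 \left(-1671\right)^{2}\right) = 4527750 + \left(-3 + 2 \cdot 2792241\right) = 4527750 + \left(-3 + 5584482\right) = 4527750 + 5584479 = 10112229$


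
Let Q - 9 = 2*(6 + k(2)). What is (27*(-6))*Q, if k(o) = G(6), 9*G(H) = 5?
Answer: -3582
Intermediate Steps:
G(H) = 5/9 (G(H) = (⅑)*5 = 5/9)
k(o) = 5/9
Q = 199/9 (Q = 9 + 2*(6 + 5/9) = 9 + 2*(59/9) = 9 + 118/9 = 199/9 ≈ 22.111)
(27*(-6))*Q = (27*(-6))*(199/9) = -162*199/9 = -3582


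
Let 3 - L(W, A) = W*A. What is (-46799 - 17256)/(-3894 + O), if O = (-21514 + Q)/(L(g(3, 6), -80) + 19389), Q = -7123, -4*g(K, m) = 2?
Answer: 247918472/15077065 ≈ 16.443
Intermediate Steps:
g(K, m) = -½ (g(K, m) = -¼*2 = -½)
L(W, A) = 3 - A*W (L(W, A) = 3 - W*A = 3 - A*W)
O = -28637/19352 (O = (-21514 - 7123)/((3 - 1*(-80)*(-½)) + 19389) = -28637/((3 - 40) + 19389) = -28637/(-37 + 19389) = -28637/19352 ≈ -1.4798)
(-46799 - 17256)/(-3894 + O) = (-46799 - 17256)/(-3894 - 28637/19352) = -64055/(-75385325/19352) = -64055*(-19352/75385325) = 247918472/15077065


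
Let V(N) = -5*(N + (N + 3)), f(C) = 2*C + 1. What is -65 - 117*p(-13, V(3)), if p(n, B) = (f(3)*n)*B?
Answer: -479180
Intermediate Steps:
f(C) = 1 + 2*C
V(N) = -15 - 10*N (V(N) = -5*(N + (3 + N)) = -5*(3 + 2*N) = -15 - 10*N)
p(n, B) = 7*B*n (p(n, B) = ((1 + 2*3)*n)*B = ((1 + 6)*n)*B = (7*n)*B = 7*B*n)
-65 - 117*p(-13, V(3)) = -65 - 819*(-15 - 10*3)*(-13) = -65 - 819*(-15 - 30)*(-13) = -65 - 819*(-45)*(-13) = -65 - 117*4095 = -65 - 479115 = -479180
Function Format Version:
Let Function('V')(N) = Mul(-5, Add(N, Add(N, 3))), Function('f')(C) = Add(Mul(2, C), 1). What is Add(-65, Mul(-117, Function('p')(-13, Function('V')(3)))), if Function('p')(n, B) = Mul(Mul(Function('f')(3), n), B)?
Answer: -479180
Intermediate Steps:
Function('f')(C) = Add(1, Mul(2, C))
Function('V')(N) = Add(-15, Mul(-10, N)) (Function('V')(N) = Mul(-5, Add(N, Add(3, N))) = Mul(-5, Add(3, Mul(2, N))) = Add(-15, Mul(-10, N)))
Function('p')(n, B) = Mul(7, B, n) (Function('p')(n, B) = Mul(Mul(Add(1, Mul(2, 3)), n), B) = Mul(Mul(Add(1, 6), n), B) = Mul(Mul(7, n), B) = Mul(7, B, n))
Add(-65, Mul(-117, Function('p')(-13, Function('V')(3)))) = Add(-65, Mul(-117, Mul(7, Add(-15, Mul(-10, 3)), -13))) = Add(-65, Mul(-117, Mul(7, Add(-15, -30), -13))) = Add(-65, Mul(-117, Mul(7, -45, -13))) = Add(-65, Mul(-117, 4095)) = Add(-65, -479115) = -479180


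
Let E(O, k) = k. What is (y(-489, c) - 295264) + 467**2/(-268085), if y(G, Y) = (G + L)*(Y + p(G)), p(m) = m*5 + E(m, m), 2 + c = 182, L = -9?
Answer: 288520365291/268085 ≈ 1.0762e+6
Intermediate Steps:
c = 180 (c = -2 + 182 = 180)
p(m) = 6*m (p(m) = m*5 + m = 5*m + m = 6*m)
y(G, Y) = (-9 + G)*(Y + 6*G) (y(G, Y) = (G - 9)*(Y + 6*G) = (-9 + G)*(Y + 6*G))
(y(-489, c) - 295264) + 467**2/(-268085) = ((-54*(-489) - 9*180 + 6*(-489)**2 - 489*180) - 295264) + 467**2/(-268085) = ((26406 - 1620 + 6*239121 - 88020) - 295264) + 218089*(-1/268085) = ((26406 - 1620 + 1434726 - 88020) - 295264) - 218089/268085 = (1371492 - 295264) - 218089/268085 = 1076228 - 218089/268085 = 288520365291/268085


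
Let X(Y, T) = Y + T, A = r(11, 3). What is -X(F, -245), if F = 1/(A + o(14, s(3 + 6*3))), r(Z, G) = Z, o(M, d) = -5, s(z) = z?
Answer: 1469/6 ≈ 244.83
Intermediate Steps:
A = 11
F = ⅙ (F = 1/(11 - 5) = 1/6 = ⅙ ≈ 0.16667)
X(Y, T) = T + Y
-X(F, -245) = -(-245 + ⅙) = -1*(-1469/6) = 1469/6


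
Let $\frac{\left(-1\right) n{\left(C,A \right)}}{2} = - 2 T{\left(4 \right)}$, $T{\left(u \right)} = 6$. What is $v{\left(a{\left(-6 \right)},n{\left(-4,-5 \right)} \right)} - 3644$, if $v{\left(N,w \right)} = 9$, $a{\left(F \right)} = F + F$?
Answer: $-3635$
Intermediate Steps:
$a{\left(F \right)} = 2 F$
$n{\left(C,A \right)} = 24$ ($n{\left(C,A \right)} = - 2 \left(\left(-2\right) 6\right) = \left(-2\right) \left(-12\right) = 24$)
$v{\left(a{\left(-6 \right)},n{\left(-4,-5 \right)} \right)} - 3644 = 9 - 3644 = -3635$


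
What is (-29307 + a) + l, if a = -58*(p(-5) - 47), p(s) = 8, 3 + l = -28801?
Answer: -55849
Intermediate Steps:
l = -28804 (l = -3 - 28801 = -28804)
a = 2262 (a = -58*(8 - 47) = -58*(-39) = 2262)
(-29307 + a) + l = (-29307 + 2262) - 28804 = -27045 - 28804 = -55849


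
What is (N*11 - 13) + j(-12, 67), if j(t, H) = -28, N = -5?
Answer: -96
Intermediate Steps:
(N*11 - 13) + j(-12, 67) = (-5*11 - 13) - 28 = (-55 - 13) - 28 = -68 - 28 = -96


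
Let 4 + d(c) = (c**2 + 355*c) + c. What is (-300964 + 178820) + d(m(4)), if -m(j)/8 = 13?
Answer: -148356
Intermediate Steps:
m(j) = -104 (m(j) = -8*13 = -104)
d(c) = -4 + c**2 + 356*c (d(c) = -4 + ((c**2 + 355*c) + c) = -4 + (c**2 + 356*c) = -4 + c**2 + 356*c)
(-300964 + 178820) + d(m(4)) = (-300964 + 178820) + (-4 + (-104)**2 + 356*(-104)) = -122144 + (-4 + 10816 - 37024) = -122144 - 26212 = -148356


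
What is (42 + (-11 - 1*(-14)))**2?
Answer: 2025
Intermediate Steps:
(42 + (-11 - 1*(-14)))**2 = (42 + (-11 + 14))**2 = (42 + 3)**2 = 45**2 = 2025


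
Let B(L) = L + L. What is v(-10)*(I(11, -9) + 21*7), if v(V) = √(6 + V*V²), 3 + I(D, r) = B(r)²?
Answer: 468*I*√994 ≈ 14755.0*I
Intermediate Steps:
B(L) = 2*L
I(D, r) = -3 + 4*r² (I(D, r) = -3 + (2*r)² = -3 + 4*r²)
v(V) = √(6 + V³)
v(-10)*(I(11, -9) + 21*7) = √(6 + (-10)³)*((-3 + 4*(-9)²) + 21*7) = √(6 - 1000)*((-3 + 4*81) + 147) = √(-994)*((-3 + 324) + 147) = (I*√994)*(321 + 147) = (I*√994)*468 = 468*I*√994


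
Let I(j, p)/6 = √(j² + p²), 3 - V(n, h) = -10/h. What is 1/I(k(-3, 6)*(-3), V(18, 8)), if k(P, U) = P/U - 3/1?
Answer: 2*√2053/6159 ≈ 0.014713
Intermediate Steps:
k(P, U) = -3 + P/U (k(P, U) = P/U - 3*1 = P/U - 3 = -3 + P/U)
V(n, h) = 3 + 10/h (V(n, h) = 3 - (-10)/h = 3 + 10/h)
I(j, p) = 6*√(j² + p²)
1/I(k(-3, 6)*(-3), V(18, 8)) = 1/(6*√(((-3 - 3/6)*(-3))² + (3 + 10/8)²)) = 1/(6*√(((-3 - 3*⅙)*(-3))² + (3 + 10*(⅛))²)) = 1/(6*√(((-3 - ½)*(-3))² + (3 + 5/4)²)) = 1/(6*√((-7/2*(-3))² + (17/4)²)) = 1/(6*√((21/2)² + 289/16)) = 1/(6*√(441/4 + 289/16)) = 1/(6*√(2053/16)) = 1/(6*(√2053/4)) = 1/(3*√2053/2) = 2*√2053/6159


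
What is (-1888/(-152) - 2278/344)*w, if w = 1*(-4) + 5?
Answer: 18951/3268 ≈ 5.7990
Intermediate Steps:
w = 1 (w = -4 + 5 = 1)
(-1888/(-152) - 2278/344)*w = (-1888/(-152) - 2278/344)*1 = (-1888*(-1/152) - 2278*1/344)*1 = (236/19 - 1139/172)*1 = (18951/3268)*1 = 18951/3268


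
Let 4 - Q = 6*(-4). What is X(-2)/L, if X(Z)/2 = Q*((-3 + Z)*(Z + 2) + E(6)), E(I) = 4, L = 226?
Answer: 112/113 ≈ 0.99115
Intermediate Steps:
Q = 28 (Q = 4 - 6*(-4) = 4 - 1*(-24) = 4 + 24 = 28)
X(Z) = 224 + 56*(-3 + Z)*(2 + Z) (X(Z) = 2*(28*((-3 + Z)*(Z + 2) + 4)) = 2*(28*((-3 + Z)*(2 + Z) + 4)) = 2*(28*(4 + (-3 + Z)*(2 + Z))) = 2*(112 + 28*(-3 + Z)*(2 + Z)) = 224 + 56*(-3 + Z)*(2 + Z))
X(-2)/L = (-112 - 56*(-2) + 56*(-2)²)/226 = (-112 + 112 + 56*4)*(1/226) = (-112 + 112 + 224)*(1/226) = 224*(1/226) = 112/113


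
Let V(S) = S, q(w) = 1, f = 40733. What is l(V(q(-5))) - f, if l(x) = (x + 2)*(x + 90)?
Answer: -40460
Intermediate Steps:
l(x) = (2 + x)*(90 + x)
l(V(q(-5))) - f = (180 + 1² + 92*1) - 1*40733 = (180 + 1 + 92) - 40733 = 273 - 40733 = -40460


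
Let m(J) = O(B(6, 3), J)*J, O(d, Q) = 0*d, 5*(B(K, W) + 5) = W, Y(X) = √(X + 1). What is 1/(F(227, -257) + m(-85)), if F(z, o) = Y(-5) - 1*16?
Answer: -4/65 - I/130 ≈ -0.061538 - 0.0076923*I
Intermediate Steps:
Y(X) = √(1 + X)
B(K, W) = -5 + W/5
F(z, o) = -16 + 2*I (F(z, o) = √(1 - 5) - 1*16 = √(-4) - 16 = 2*I - 16 = -16 + 2*I)
O(d, Q) = 0
m(J) = 0 (m(J) = 0*J = 0)
1/(F(227, -257) + m(-85)) = 1/((-16 + 2*I) + 0) = 1/(-16 + 2*I) = (-16 - 2*I)/260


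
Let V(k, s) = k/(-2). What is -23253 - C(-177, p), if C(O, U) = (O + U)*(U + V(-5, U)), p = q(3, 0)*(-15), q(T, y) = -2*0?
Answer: -45621/2 ≈ -22811.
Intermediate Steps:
V(k, s) = -k/2 (V(k, s) = k*(-½) = -k/2)
q(T, y) = 0
p = 0 (p = 0*(-15) = 0)
C(O, U) = (5/2 + U)*(O + U) (C(O, U) = (O + U)*(U - ½*(-5)) = (O + U)*(U + 5/2) = (O + U)*(5/2 + U) = (5/2 + U)*(O + U))
-23253 - C(-177, p) = -23253 - (0² + (5/2)*(-177) + (5/2)*0 - 177*0) = -23253 - (0 - 885/2 + 0 + 0) = -23253 - 1*(-885/2) = -23253 + 885/2 = -45621/2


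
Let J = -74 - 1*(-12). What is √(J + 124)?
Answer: √62 ≈ 7.8740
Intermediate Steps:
J = -62 (J = -74 + 12 = -62)
√(J + 124) = √(-62 + 124) = √62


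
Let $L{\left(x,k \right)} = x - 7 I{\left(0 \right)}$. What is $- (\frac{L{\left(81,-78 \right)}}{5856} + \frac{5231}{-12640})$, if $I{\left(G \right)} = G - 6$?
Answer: $\frac{18931}{48190} \approx 0.39284$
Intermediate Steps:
$I{\left(G \right)} = -6 + G$ ($I{\left(G \right)} = G - 6 = -6 + G$)
$L{\left(x,k \right)} = 42 + x$ ($L{\left(x,k \right)} = x - 7 \left(-6 + 0\right) = x - -42 = x + 42 = 42 + x$)
$- (\frac{L{\left(81,-78 \right)}}{5856} + \frac{5231}{-12640}) = - (\frac{42 + 81}{5856} + \frac{5231}{-12640}) = - (123 \cdot \frac{1}{5856} + 5231 \left(- \frac{1}{12640}\right)) = - (\frac{41}{1952} - \frac{5231}{12640}) = \left(-1\right) \left(- \frac{18931}{48190}\right) = \frac{18931}{48190}$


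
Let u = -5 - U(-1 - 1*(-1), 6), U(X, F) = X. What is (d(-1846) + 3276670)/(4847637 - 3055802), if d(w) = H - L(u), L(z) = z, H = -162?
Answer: 3276513/1791835 ≈ 1.8286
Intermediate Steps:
u = -5 (u = -5 - (-1 - 1*(-1)) = -5 - (-1 + 1) = -5 - 1*0 = -5 + 0 = -5)
d(w) = -157 (d(w) = -162 - 1*(-5) = -162 + 5 = -157)
(d(-1846) + 3276670)/(4847637 - 3055802) = (-157 + 3276670)/(4847637 - 3055802) = 3276513/1791835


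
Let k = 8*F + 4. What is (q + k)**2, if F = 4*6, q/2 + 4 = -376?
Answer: 318096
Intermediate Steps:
q = -760 (q = -8 + 2*(-376) = -8 - 752 = -760)
F = 24
k = 196 (k = 8*24 + 4 = 192 + 4 = 196)
(q + k)**2 = (-760 + 196)**2 = (-564)**2 = 318096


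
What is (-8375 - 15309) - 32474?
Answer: -56158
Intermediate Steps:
(-8375 - 15309) - 32474 = -23684 - 32474 = -56158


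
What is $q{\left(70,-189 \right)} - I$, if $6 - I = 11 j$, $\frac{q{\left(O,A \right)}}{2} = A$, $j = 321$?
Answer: $3147$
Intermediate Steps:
$q{\left(O,A \right)} = 2 A$
$I = -3525$ ($I = 6 - 11 \cdot 321 = 6 - 3531 = -3525$)
$q{\left(70,-189 \right)} - I = 2 \left(-189\right) - -3525 = -378 + 3525 = 3147$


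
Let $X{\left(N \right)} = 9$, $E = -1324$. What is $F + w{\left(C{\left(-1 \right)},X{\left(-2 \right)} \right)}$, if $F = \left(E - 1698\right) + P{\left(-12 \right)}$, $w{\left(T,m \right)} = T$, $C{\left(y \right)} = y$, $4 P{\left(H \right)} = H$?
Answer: $-3026$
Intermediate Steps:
$P{\left(H \right)} = \frac{H}{4}$
$F = -3025$ ($F = \left(-1324 - 1698\right) + \frac{1}{4} \left(-12\right) = -3022 - 3 = -3025$)
$F + w{\left(C{\left(-1 \right)},X{\left(-2 \right)} \right)} = -3025 - 1 = -3026$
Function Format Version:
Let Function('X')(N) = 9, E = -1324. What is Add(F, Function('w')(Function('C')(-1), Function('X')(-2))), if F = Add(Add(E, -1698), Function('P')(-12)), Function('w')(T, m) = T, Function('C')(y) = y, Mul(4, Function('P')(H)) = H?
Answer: -3026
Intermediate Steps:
Function('P')(H) = Mul(Rational(1, 4), H)
F = -3025 (F = Add(Add(-1324, -1698), Mul(Rational(1, 4), -12)) = Add(-3022, -3) = -3025)
Add(F, Function('w')(Function('C')(-1), Function('X')(-2))) = Add(-3025, -1) = -3026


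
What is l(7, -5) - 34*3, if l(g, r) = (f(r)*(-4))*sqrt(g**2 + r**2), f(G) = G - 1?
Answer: -102 + 24*sqrt(74) ≈ 104.46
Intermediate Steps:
f(G) = -1 + G
l(g, r) = sqrt(g**2 + r**2)*(4 - 4*r) (l(g, r) = ((-1 + r)*(-4))*sqrt(g**2 + r**2) = (4 - 4*r)*sqrt(g**2 + r**2) = sqrt(g**2 + r**2)*(4 - 4*r))
l(7, -5) - 34*3 = 4*sqrt(7**2 + (-5)**2)*(1 - 1*(-5)) - 34*3 = 4*sqrt(49 + 25)*(1 + 5) - 102 = 4*sqrt(74)*6 - 102 = 24*sqrt(74) - 102 = -102 + 24*sqrt(74)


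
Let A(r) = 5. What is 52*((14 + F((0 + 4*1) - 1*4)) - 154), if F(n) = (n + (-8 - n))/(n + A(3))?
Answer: -36816/5 ≈ -7363.2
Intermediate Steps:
F(n) = -8/(5 + n) (F(n) = (n + (-8 - n))/(n + 5) = -8/(5 + n))
52*((14 + F((0 + 4*1) - 1*4)) - 154) = 52*((14 - 8/(5 + ((0 + 4*1) - 1*4))) - 154) = 52*((14 - 8/(5 + ((0 + 4) - 4))) - 154) = 52*((14 - 8/(5 + (4 - 4))) - 154) = 52*((14 - 8/(5 + 0)) - 154) = 52*((14 - 8/5) - 154) = 52*(62/5 - 154) = 52*(-708/5) = -36816/5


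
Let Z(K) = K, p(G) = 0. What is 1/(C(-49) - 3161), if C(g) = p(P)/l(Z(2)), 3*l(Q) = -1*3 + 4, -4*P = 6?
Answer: -1/3161 ≈ -0.00031636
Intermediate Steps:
P = -3/2 (P = -¼*6 = -3/2 ≈ -1.5000)
l(Q) = ⅓ (l(Q) = (-1*3 + 4)/3 = (-3 + 4)/3 = (⅓)*1 = ⅓)
C(g) = 0 (C(g) = 0/(⅓) = 0*3 = 0)
1/(C(-49) - 3161) = 1/(0 - 3161) = 1/(-3161) = -1/3161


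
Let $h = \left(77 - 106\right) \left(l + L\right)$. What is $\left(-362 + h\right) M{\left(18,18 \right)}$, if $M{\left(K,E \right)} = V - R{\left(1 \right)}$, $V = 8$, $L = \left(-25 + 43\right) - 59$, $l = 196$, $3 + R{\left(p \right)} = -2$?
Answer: $-63141$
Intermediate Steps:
$R{\left(p \right)} = -5$ ($R{\left(p \right)} = -3 - 2 = -5$)
$L = -41$ ($L = 18 - 59 = -41$)
$M{\left(K,E \right)} = 13$ ($M{\left(K,E \right)} = 8 - -5 = 8 + 5 = 13$)
$h = -4495$ ($h = \left(77 - 106\right) \left(196 - 41\right) = \left(-29\right) 155 = -4495$)
$\left(-362 + h\right) M{\left(18,18 \right)} = \left(-362 - 4495\right) 13 = \left(-4857\right) 13 = -63141$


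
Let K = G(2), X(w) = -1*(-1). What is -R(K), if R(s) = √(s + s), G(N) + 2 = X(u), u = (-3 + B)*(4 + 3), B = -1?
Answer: -I*√2 ≈ -1.4142*I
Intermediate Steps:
u = -28 (u = (-3 - 1)*(4 + 3) = -4*7 = -28)
X(w) = 1
G(N) = -1 (G(N) = -2 + 1 = -1)
K = -1
R(s) = √2*√s (R(s) = √(2*s) = √2*√s)
-R(K) = -√2*√(-1) = -√2*I = -I*√2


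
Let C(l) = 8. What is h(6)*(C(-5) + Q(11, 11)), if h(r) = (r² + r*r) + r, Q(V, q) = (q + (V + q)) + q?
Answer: 4056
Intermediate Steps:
Q(V, q) = V + 3*q (Q(V, q) = (V + 2*q) + q = V + 3*q)
h(r) = r + 2*r² (h(r) = (r² + r²) + r = 2*r² + r = r + 2*r²)
h(6)*(C(-5) + Q(11, 11)) = (6*(1 + 2*6))*(8 + (11 + 3*11)) = (6*(1 + 12))*(8 + (11 + 33)) = (6*13)*(8 + 44) = 78*52 = 4056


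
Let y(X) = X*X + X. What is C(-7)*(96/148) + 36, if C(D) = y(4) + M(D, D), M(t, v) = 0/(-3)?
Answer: 1812/37 ≈ 48.973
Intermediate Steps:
y(X) = X + X² (y(X) = X² + X = X + X²)
M(t, v) = 0 (M(t, v) = 0*(-⅓) = 0)
C(D) = 20 (C(D) = 4*(1 + 4) + 0 = 4*5 + 0 = 20 + 0 = 20)
C(-7)*(96/148) + 36 = 20*(96/148) + 36 = 20*(96*(1/148)) + 36 = 20*(24/37) + 36 = 480/37 + 36 = 1812/37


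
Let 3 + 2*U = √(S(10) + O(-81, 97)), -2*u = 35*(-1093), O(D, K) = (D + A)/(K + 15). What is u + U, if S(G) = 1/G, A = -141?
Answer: 19126 + I*√36890/280 ≈ 19126.0 + 0.68596*I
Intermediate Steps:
O(D, K) = (-141 + D)/(15 + K) (O(D, K) = (D - 141)/(K + 15) = (-141 + D)/(15 + K))
u = 38255/2 (u = -35*(-1093)/2 = -½*(-38255) = 38255/2 ≈ 19128.)
U = -3/2 + I*√36890/280 (U = -3/2 + √(1/10 + (-141 - 81)/(15 + 97))/2 = -3/2 + √(⅒ - 222/112)/2 = -3/2 + √(⅒ + (1/112)*(-222))/2 = -3/2 + √(⅒ - 111/56)/2 = -3/2 + √(-527/280)/2 = -3/2 + (I*√36890/140)/2 = -3/2 + I*√36890/280 ≈ -1.5 + 0.68596*I)
u + U = 38255/2 + (-3/2 + I*√36890/280) = 19126 + I*√36890/280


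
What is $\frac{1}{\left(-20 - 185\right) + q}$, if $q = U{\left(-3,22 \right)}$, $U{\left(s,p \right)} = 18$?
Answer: $- \frac{1}{187} \approx -0.0053476$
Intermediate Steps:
$q = 18$
$\frac{1}{\left(-20 - 185\right) + q} = \frac{1}{\left(-20 - 185\right) + 18} = \frac{1}{-205 + 18} = \frac{1}{-187} = - \frac{1}{187}$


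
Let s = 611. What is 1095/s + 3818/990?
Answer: 1708424/302445 ≈ 5.6487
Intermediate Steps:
1095/s + 3818/990 = 1095/611 + 3818/990 = 1095*(1/611) + 3818*(1/990) = 1095/611 + 1909/495 = 1708424/302445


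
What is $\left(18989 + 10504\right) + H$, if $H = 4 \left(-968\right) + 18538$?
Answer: $44159$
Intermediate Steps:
$H = 14666$ ($H = -3872 + 18538 = 14666$)
$\left(18989 + 10504\right) + H = \left(18989 + 10504\right) + 14666 = 29493 + 14666 = 44159$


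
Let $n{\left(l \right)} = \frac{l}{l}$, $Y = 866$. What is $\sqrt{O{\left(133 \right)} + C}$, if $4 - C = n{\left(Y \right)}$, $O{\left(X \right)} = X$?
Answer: $2 \sqrt{34} \approx 11.662$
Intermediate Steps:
$n{\left(l \right)} = 1$
$C = 3$ ($C = 4 - 1 = 3$)
$\sqrt{O{\left(133 \right)} + C} = \sqrt{133 + 3} = \sqrt{136} = 2 \sqrt{34}$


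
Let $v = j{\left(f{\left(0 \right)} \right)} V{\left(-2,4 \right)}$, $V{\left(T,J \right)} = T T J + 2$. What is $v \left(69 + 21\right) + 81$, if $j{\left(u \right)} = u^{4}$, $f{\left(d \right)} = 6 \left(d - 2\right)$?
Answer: $33592401$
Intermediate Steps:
$V{\left(T,J \right)} = 2 + J T^{2}$ ($V{\left(T,J \right)} = T^{2} J + 2 = J T^{2} + 2 = 2 + J T^{2}$)
$f{\left(d \right)} = -12 + 6 d$ ($f{\left(d \right)} = 6 \left(-2 + d\right) = -12 + 6 d$)
$v = 373248$ ($v = \left(-12 + 6 \cdot 0\right)^{4} \left(2 + 4 \left(-2\right)^{2}\right) = \left(-12 + 0\right)^{4} \left(2 + 4 \cdot 4\right) = \left(-12\right)^{4} \left(2 + 16\right) = 20736 \cdot 18 = 373248$)
$v \left(69 + 21\right) + 81 = 373248 \left(69 + 21\right) + 81 = 373248 \cdot 90 + 81 = 33592320 + 81 = 33592401$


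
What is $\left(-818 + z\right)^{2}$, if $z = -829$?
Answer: $2712609$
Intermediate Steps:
$\left(-818 + z\right)^{2} = \left(-818 - 829\right)^{2} = \left(-1647\right)^{2} = 2712609$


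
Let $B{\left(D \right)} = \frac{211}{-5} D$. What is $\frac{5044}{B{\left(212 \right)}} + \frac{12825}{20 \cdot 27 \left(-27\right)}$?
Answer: $- \frac{1743325}{1207764} \approx -1.4434$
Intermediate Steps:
$B{\left(D \right)} = - \frac{211 D}{5}$ ($B{\left(D \right)} = 211 \left(- \frac{1}{5}\right) D = - \frac{211 D}{5}$)
$\frac{5044}{B{\left(212 \right)}} + \frac{12825}{20 \cdot 27 \left(-27\right)} = \frac{5044}{\left(- \frac{211}{5}\right) 212} + \frac{12825}{20 \cdot 27 \left(-27\right)} = \frac{5044}{- \frac{44732}{5}} + \frac{12825}{540 \left(-27\right)} = 5044 \left(- \frac{5}{44732}\right) + \frac{12825}{-14580} = - \frac{6305}{11183} + 12825 \left(- \frac{1}{14580}\right) = - \frac{6305}{11183} - \frac{95}{108} = - \frac{1743325}{1207764}$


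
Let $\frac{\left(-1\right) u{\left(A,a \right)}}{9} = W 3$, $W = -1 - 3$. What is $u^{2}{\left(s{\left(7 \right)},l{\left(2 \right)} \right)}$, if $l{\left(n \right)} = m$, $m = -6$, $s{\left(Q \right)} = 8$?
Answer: $11664$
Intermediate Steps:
$W = -4$
$l{\left(n \right)} = -6$
$u{\left(A,a \right)} = 108$ ($u{\left(A,a \right)} = - 9 \left(\left(-4\right) 3\right) = \left(-9\right) \left(-12\right) = 108$)
$u^{2}{\left(s{\left(7 \right)},l{\left(2 \right)} \right)} = 108^{2} = 11664$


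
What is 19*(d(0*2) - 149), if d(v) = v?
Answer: -2831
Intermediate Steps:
19*(d(0*2) - 149) = 19*(0*2 - 149) = 19*(0 - 149) = 19*(-149) = -2831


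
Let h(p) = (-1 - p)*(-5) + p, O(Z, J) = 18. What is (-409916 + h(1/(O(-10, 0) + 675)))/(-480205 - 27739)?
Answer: 94689439/117335064 ≈ 0.80700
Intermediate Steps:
h(p) = 5 + 6*p (h(p) = (5 + 5*p) + p = 5 + 6*p)
(-409916 + h(1/(O(-10, 0) + 675)))/(-480205 - 27739) = (-409916 + (5 + 6/(18 + 675)))/(-480205 - 27739) = (-409916 + (5 + 6/693))/(-507944) = (-409916 + (5 + 6*(1/693)))*(-1/507944) = (-409916 + (5 + 2/231))*(-1/507944) = (-409916 + 1157/231)*(-1/507944) = -94689439/231*(-1/507944) = 94689439/117335064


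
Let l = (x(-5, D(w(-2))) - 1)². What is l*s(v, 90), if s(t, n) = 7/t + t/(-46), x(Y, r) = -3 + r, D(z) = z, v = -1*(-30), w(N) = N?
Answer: -1734/115 ≈ -15.078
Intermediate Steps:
v = 30
s(t, n) = 7/t - t/46 (s(t, n) = 7/t + t*(-1/46) = 7/t - t/46)
l = 36 (l = ((-3 - 2) - 1)² = (-5 - 1)² = (-6)² = 36)
l*s(v, 90) = 36*(7/30 - 1/46*30) = 36*(7*(1/30) - 15/23) = 36*(7/30 - 15/23) = 36*(-289/690) = -1734/115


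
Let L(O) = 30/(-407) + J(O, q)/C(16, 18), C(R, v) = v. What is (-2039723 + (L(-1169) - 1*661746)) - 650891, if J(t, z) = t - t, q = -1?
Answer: -1364410550/407 ≈ -3.3524e+6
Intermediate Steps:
J(t, z) = 0
L(O) = -30/407 (L(O) = 30/(-407) + 0/18 = 30*(-1/407) + 0*(1/18) = -30/407 + 0 = -30/407)
(-2039723 + (L(-1169) - 1*661746)) - 650891 = (-2039723 + (-30/407 - 1*661746)) - 650891 = (-2039723 + (-30/407 - 661746)) - 650891 = (-2039723 - 269330652/407) - 650891 = -1099497913/407 - 650891 = -1364410550/407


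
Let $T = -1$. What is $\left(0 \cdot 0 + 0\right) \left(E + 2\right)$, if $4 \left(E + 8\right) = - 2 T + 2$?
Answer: $0$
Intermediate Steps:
$E = -7$ ($E = -8 + \frac{\left(-2\right) \left(-1\right) + 2}{4} = -8 + \frac{2 + 2}{4} = -8 + \frac{1}{4} \cdot 4 = -8 + 1 = -7$)
$\left(0 \cdot 0 + 0\right) \left(E + 2\right) = \left(0 \cdot 0 + 0\right) \left(-7 + 2\right) = \left(0 + 0\right) \left(-5\right) = 0 \left(-5\right) = 0$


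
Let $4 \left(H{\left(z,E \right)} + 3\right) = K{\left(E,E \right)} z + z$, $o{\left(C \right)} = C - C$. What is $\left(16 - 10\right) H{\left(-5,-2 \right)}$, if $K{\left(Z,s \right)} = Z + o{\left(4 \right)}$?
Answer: $- \frac{21}{2} \approx -10.5$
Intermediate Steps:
$o{\left(C \right)} = 0$
$K{\left(Z,s \right)} = Z$ ($K{\left(Z,s \right)} = Z + 0 = Z$)
$H{\left(z,E \right)} = -3 + \frac{z}{4} + \frac{E z}{4}$ ($H{\left(z,E \right)} = -3 + \frac{E z + z}{4} = -3 + \frac{z + E z}{4} = -3 + \left(\frac{z}{4} + \frac{E z}{4}\right) = -3 + \frac{z}{4} + \frac{E z}{4}$)
$\left(16 - 10\right) H{\left(-5,-2 \right)} = \left(16 - 10\right) \left(-3 + \frac{1}{4} \left(-5\right) + \frac{1}{4} \left(-2\right) \left(-5\right)\right) = 6 \left(-3 - \frac{5}{4} + \frac{5}{2}\right) = 6 \left(- \frac{7}{4}\right) = - \frac{21}{2}$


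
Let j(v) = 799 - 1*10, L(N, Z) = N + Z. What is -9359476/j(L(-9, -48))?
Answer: -9359476/789 ≈ -11862.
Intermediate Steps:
j(v) = 789 (j(v) = 799 - 10 = 789)
-9359476/j(L(-9, -48)) = -9359476/789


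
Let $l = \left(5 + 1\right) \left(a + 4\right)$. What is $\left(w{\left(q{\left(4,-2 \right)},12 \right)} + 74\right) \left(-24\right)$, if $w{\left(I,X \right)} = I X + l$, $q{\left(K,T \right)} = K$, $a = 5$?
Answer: $-4224$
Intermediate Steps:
$l = 54$ ($l = \left(5 + 1\right) \left(5 + 4\right) = 6 \cdot 9 = 54$)
$w{\left(I,X \right)} = 54 + I X$ ($w{\left(I,X \right)} = I X + 54 = 54 + I X$)
$\left(w{\left(q{\left(4,-2 \right)},12 \right)} + 74\right) \left(-24\right) = \left(\left(54 + 4 \cdot 12\right) + 74\right) \left(-24\right) = \left(\left(54 + 48\right) + 74\right) \left(-24\right) = \left(102 + 74\right) \left(-24\right) = 176 \left(-24\right) = -4224$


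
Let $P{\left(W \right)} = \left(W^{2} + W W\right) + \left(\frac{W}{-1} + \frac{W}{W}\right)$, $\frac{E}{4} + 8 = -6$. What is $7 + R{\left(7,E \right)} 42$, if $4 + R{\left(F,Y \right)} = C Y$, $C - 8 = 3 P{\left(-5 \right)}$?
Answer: $-414113$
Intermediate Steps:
$E = -56$ ($E = -32 + 4 \left(-6\right) = -32 - 24 = -56$)
$P{\left(W \right)} = 1 - W + 2 W^{2}$ ($P{\left(W \right)} = \left(W^{2} + W^{2}\right) + \left(W \left(-1\right) + 1\right) = 2 W^{2} - \left(-1 + W\right) = 1 - W + 2 W^{2}$)
$C = 176$ ($C = 8 + 3 \left(1 - -5 + 2 \left(-5\right)^{2}\right) = 8 + 3 \left(1 + 5 + 2 \cdot 25\right) = 8 + 3 \left(1 + 5 + 50\right) = 8 + 3 \cdot 56 = 8 + 168 = 176$)
$R{\left(F,Y \right)} = -4 + 176 Y$
$7 + R{\left(7,E \right)} 42 = 7 + \left(-4 + 176 \left(-56\right)\right) 42 = 7 + \left(-4 - 9856\right) 42 = 7 - 414120 = -414113$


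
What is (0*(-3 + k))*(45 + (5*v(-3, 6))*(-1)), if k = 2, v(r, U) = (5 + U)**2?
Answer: 0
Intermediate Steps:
(0*(-3 + k))*(45 + (5*v(-3, 6))*(-1)) = (0*(-3 + 2))*(45 + (5*(5 + 6)**2)*(-1)) = (0*(-1))*(45 + (5*11**2)*(-1)) = 0*(45 + (5*121)*(-1)) = 0*(45 + 605*(-1)) = 0*(45 - 605) = 0*(-560) = 0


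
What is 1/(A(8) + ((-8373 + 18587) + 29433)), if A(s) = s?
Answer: 1/39655 ≈ 2.5218e-5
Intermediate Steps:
1/(A(8) + ((-8373 + 18587) + 29433)) = 1/(8 + ((-8373 + 18587) + 29433)) = 1/(8 + (10214 + 29433)) = 1/(8 + 39647) = 1/39655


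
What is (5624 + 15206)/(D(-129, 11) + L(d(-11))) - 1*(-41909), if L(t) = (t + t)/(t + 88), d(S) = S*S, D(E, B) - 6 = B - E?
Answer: 58786667/1398 ≈ 42051.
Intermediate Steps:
D(E, B) = 6 + B - E (D(E, B) = 6 + (B - E) = 6 + B - E)
d(S) = S²
L(t) = 2*t/(88 + t) (L(t) = (2*t)/(88 + t) = 2*t/(88 + t))
(5624 + 15206)/(D(-129, 11) + L(d(-11))) - 1*(-41909) = (5624 + 15206)/((6 + 11 - 1*(-129)) + 2*(-11)²/(88 + (-11)²)) - 1*(-41909) = 20830/((6 + 11 + 129) + 2*121/(88 + 121)) + 41909 = 20830/(146 + 2*121/209) + 41909 = 20830/(146 + 2*121*(1/209)) + 41909 = 20830/(146 + 22/19) + 41909 = 20830/(2796/19) + 41909 = 20830*(19/2796) + 41909 = 197885/1398 + 41909 = 58786667/1398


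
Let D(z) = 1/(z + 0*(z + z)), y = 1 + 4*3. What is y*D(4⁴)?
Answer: 13/256 ≈ 0.050781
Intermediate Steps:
y = 13 (y = 1 + 12 = 13)
D(z) = 1/z (D(z) = 1/(z + 0*(2*z)) = 1/(z + 0) = 1/z)
y*D(4⁴) = 13/(4⁴) = 13/256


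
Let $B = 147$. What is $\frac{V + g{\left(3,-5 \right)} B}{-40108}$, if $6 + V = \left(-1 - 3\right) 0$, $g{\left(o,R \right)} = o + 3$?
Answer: $- \frac{219}{10027} \approx -0.021841$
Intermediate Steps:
$g{\left(o,R \right)} = 3 + o$
$V = -6$ ($V = -6 + \left(-1 - 3\right) 0 = -6 - 0 = -6 + 0 = -6$)
$\frac{V + g{\left(3,-5 \right)} B}{-40108} = \frac{-6 + \left(3 + 3\right) 147}{-40108} = \left(-6 + 6 \cdot 147\right) \left(- \frac{1}{40108}\right) = \left(-6 + 882\right) \left(- \frac{1}{40108}\right) = 876 \left(- \frac{1}{40108}\right) = - \frac{219}{10027}$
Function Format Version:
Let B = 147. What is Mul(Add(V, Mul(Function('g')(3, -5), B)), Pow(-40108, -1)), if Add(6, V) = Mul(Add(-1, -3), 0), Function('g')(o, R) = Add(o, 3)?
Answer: Rational(-219, 10027) ≈ -0.021841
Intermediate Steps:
Function('g')(o, R) = Add(3, o)
V = -6 (V = Add(-6, Mul(Add(-1, -3), 0)) = Add(-6, Mul(-4, 0)) = Add(-6, 0) = -6)
Mul(Add(V, Mul(Function('g')(3, -5), B)), Pow(-40108, -1)) = Mul(Add(-6, Mul(Add(3, 3), 147)), Pow(-40108, -1)) = Mul(Add(-6, Mul(6, 147)), Rational(-1, 40108)) = Mul(Add(-6, 882), Rational(-1, 40108)) = Mul(876, Rational(-1, 40108)) = Rational(-219, 10027)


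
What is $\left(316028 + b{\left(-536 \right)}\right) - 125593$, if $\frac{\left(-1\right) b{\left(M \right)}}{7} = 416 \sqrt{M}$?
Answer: $190435 - 5824 i \sqrt{134} \approx 1.9044 \cdot 10^{5} - 67418.0 i$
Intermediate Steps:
$b{\left(M \right)} = - 2912 \sqrt{M}$ ($b{\left(M \right)} = - 7 \cdot 416 \sqrt{M} = - 2912 \sqrt{M}$)
$\left(316028 + b{\left(-536 \right)}\right) - 125593 = \left(316028 - 2912 \sqrt{-536}\right) - 125593 = \left(316028 - 2912 \cdot 2 i \sqrt{134}\right) - 125593 = \left(316028 - 5824 i \sqrt{134}\right) - 125593 = 190435 - 5824 i \sqrt{134}$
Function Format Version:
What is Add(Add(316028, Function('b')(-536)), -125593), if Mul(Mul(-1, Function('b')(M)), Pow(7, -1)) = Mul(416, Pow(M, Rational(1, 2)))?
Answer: Add(190435, Mul(-5824, I, Pow(134, Rational(1, 2)))) ≈ Add(1.9044e+5, Mul(-67418., I))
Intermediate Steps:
Function('b')(M) = Mul(-2912, Pow(M, Rational(1, 2))) (Function('b')(M) = Mul(-7, Mul(416, Pow(M, Rational(1, 2)))) = Mul(-2912, Pow(M, Rational(1, 2))))
Add(Add(316028, Function('b')(-536)), -125593) = Add(Add(316028, Mul(-2912, Pow(-536, Rational(1, 2)))), -125593) = Add(Add(316028, Mul(-2912, Mul(2, I, Pow(134, Rational(1, 2))))), -125593) = Add(Add(316028, Mul(-5824, I, Pow(134, Rational(1, 2)))), -125593) = Add(190435, Mul(-5824, I, Pow(134, Rational(1, 2))))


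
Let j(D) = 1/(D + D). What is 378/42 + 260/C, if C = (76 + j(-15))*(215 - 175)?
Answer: 20706/2279 ≈ 9.0856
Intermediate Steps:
j(D) = 1/(2*D)
C = 9116/3 (C = (76 + (1/2)/(-15))*(215 - 175) = (76 + (1/2)*(-1/15))*40 = (76 - 1/30)*40 = (2279/30)*40 = 9116/3 ≈ 3038.7)
378/42 + 260/C = 378/42 + 260/(9116/3) = 378*(1/42) + 260*(3/9116) = 9 + 195/2279 = 20706/2279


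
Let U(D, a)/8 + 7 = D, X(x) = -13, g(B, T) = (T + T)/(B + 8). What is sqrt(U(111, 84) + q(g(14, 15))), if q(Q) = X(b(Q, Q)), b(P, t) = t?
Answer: 3*sqrt(91) ≈ 28.618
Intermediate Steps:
g(B, T) = 2*T/(8 + B) (g(B, T) = (2*T)/(8 + B) = 2*T/(8 + B))
U(D, a) = -56 + 8*D
q(Q) = -13
sqrt(U(111, 84) + q(g(14, 15))) = sqrt((-56 + 8*111) - 13) = sqrt((-56 + 888) - 13) = sqrt(832 - 13) = sqrt(819) = 3*sqrt(91)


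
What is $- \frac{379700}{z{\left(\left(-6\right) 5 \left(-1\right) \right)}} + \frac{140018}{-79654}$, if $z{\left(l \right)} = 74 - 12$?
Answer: $- \frac{7563326229}{1234637} \approx -6126.0$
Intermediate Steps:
$z{\left(l \right)} = 62$
$- \frac{379700}{z{\left(\left(-6\right) 5 \left(-1\right) \right)}} + \frac{140018}{-79654} = - \frac{379700}{62} + \frac{140018}{-79654} = \left(-379700\right) \frac{1}{62} + 140018 \left(- \frac{1}{79654}\right) = - \frac{189850}{31} - \frac{70009}{39827} = - \frac{7563326229}{1234637}$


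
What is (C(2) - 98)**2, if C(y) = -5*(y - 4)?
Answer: 7744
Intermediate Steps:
C(y) = 20 - 5*y (C(y) = -5*(-4 + y) = 20 - 5*y)
(C(2) - 98)**2 = ((20 - 5*2) - 98)**2 = ((20 - 10) - 98)**2 = (10 - 98)**2 = (-88)**2 = 7744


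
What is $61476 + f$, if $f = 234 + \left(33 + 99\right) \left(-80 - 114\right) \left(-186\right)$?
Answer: $4824798$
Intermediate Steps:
$f = 4763322$ ($f = 234 + 132 \left(-194\right) \left(-186\right) = 234 - -4763088 = 234 + 4763088 = 4763322$)
$61476 + f = 61476 + 4763322 = 4824798$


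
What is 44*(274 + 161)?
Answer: 19140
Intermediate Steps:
44*(274 + 161) = 44*435 = 19140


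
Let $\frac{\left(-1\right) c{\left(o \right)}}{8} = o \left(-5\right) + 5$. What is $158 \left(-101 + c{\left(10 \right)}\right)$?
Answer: $40922$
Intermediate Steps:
$c{\left(o \right)} = -40 + 40 o$ ($c{\left(o \right)} = - 8 \left(o \left(-5\right) + 5\right) = - 8 \left(- 5 o + 5\right) = - 8 \left(5 - 5 o\right) = -40 + 40 o$)
$158 \left(-101 + c{\left(10 \right)}\right) = 158 \left(-101 + \left(-40 + 40 \cdot 10\right)\right) = 158 \left(-101 + \left(-40 + 400\right)\right) = 158 \left(-101 + 360\right) = 158 \cdot 259 = 40922$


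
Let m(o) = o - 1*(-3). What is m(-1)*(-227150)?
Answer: -454300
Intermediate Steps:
m(o) = 3 + o (m(o) = o + 3 = 3 + o)
m(-1)*(-227150) = (3 - 1)*(-227150) = 2*(-227150) = -454300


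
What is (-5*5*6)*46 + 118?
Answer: -6782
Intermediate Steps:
(-5*5*6)*46 + 118 = -25*6*46 + 118 = -150*46 + 118 = -6900 + 118 = -6782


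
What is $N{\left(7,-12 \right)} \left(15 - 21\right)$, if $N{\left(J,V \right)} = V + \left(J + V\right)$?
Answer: $102$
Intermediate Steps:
$N{\left(J,V \right)} = J + 2 V$
$N{\left(7,-12 \right)} \left(15 - 21\right) = \left(7 + 2 \left(-12\right)\right) \left(15 - 21\right) = \left(7 - 24\right) \left(-6\right) = \left(-17\right) \left(-6\right) = 102$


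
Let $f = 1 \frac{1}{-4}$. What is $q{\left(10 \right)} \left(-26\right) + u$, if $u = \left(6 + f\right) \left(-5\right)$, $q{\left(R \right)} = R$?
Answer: $- \frac{1155}{4} \approx -288.75$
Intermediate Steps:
$f = - \frac{1}{4}$ ($f = 1 \left(- \frac{1}{4}\right) = - \frac{1}{4} \approx -0.25$)
$u = - \frac{115}{4}$ ($u = \left(6 - \frac{1}{4}\right) \left(-5\right) = \frac{23}{4} \left(-5\right) = - \frac{115}{4} \approx -28.75$)
$q{\left(10 \right)} \left(-26\right) + u = 10 \left(-26\right) - \frac{115}{4} = -260 - \frac{115}{4} = - \frac{1155}{4}$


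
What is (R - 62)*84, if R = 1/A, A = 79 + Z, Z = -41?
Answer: -98910/19 ≈ -5205.8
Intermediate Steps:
A = 38 (A = 79 - 41 = 38)
R = 1/38 ≈ 0.026316
(R - 62)*84 = (1/38 - 62)*84 = -2355/38*84 = -98910/19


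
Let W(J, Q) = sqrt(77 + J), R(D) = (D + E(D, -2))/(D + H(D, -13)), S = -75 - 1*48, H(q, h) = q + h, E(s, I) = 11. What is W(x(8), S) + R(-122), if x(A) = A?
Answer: 111/257 + sqrt(85) ≈ 9.6515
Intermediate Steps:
H(q, h) = h + q
S = -123 (S = -75 - 48 = -123)
R(D) = (11 + D)/(-13 + 2*D) (R(D) = (D + 11)/(D + (-13 + D)) = (11 + D)/(-13 + 2*D))
W(x(8), S) + R(-122) = sqrt(77 + 8) + (11 - 122)/(-13 + 2*(-122)) = sqrt(85) - 111/(-13 - 244) = sqrt(85) - 111/(-257) = sqrt(85) - 1/257*(-111) = sqrt(85) + 111/257 = 111/257 + sqrt(85)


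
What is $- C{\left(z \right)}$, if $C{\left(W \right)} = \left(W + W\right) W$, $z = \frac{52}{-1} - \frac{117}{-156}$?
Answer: $- \frac{42025}{8} \approx -5253.1$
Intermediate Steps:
$z = - \frac{205}{4}$ ($z = 52 \left(-1\right) - - \frac{3}{4} = -52 + \frac{3}{4} = - \frac{205}{4} \approx -51.25$)
$C{\left(W \right)} = 2 W^{2}$ ($C{\left(W \right)} = 2 W W = 2 W^{2}$)
$- C{\left(z \right)} = - 2 \left(- \frac{205}{4}\right)^{2} = - \frac{2 \cdot 42025}{16} = \left(-1\right) \frac{42025}{8} = - \frac{42025}{8}$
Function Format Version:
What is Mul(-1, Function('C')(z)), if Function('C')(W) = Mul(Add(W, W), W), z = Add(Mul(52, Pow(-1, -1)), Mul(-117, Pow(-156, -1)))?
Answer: Rational(-42025, 8) ≈ -5253.1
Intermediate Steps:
z = Rational(-205, 4) (z = Add(Mul(52, -1), Mul(-117, Rational(-1, 156))) = Add(-52, Rational(3, 4)) = Rational(-205, 4) ≈ -51.250)
Function('C')(W) = Mul(2, Pow(W, 2)) (Function('C')(W) = Mul(Mul(2, W), W) = Mul(2, Pow(W, 2)))
Mul(-1, Function('C')(z)) = Mul(-1, Mul(2, Pow(Rational(-205, 4), 2))) = Mul(-1, Mul(2, Rational(42025, 16))) = Mul(-1, Rational(42025, 8)) = Rational(-42025, 8)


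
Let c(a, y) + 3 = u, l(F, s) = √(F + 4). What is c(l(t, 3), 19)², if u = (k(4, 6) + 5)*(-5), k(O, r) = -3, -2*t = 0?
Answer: 169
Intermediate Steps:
t = 0 (t = -½*0 = 0)
l(F, s) = √(4 + F)
u = -10 (u = (-3 + 5)*(-5) = 2*(-5) = -10)
c(a, y) = -13 (c(a, y) = -3 - 10 = -13)
c(l(t, 3), 19)² = (-13)² = 169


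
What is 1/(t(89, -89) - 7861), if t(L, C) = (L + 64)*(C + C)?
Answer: -1/35095 ≈ -2.8494e-5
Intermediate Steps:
t(L, C) = 2*C*(64 + L) (t(L, C) = (64 + L)*(2*C) = 2*C*(64 + L))
1/(t(89, -89) - 7861) = 1/(2*(-89)*(64 + 89) - 7861) = 1/(2*(-89)*153 - 7861) = 1/(-27234 - 7861) = 1/(-35095) = -1/35095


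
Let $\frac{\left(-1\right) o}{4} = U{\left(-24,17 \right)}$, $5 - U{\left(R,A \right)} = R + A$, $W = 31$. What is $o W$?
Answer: $-1488$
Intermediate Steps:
$U{\left(R,A \right)} = 5 - A - R$ ($U{\left(R,A \right)} = 5 - \left(R + A\right) = 5 - \left(A + R\right) = 5 - A - R$)
$o = -48$ ($o = - 4 \left(5 - 17 - -24\right) = - 4 \left(5 - 17 + 24\right) = \left(-4\right) 12 = -48$)
$o W = \left(-48\right) 31 = -1488$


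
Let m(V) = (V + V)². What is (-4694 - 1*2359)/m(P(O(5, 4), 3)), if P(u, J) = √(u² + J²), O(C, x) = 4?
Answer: -7053/100 ≈ -70.530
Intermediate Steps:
P(u, J) = √(J² + u²)
m(V) = 4*V² (m(V) = (2*V)² = 4*V²)
(-4694 - 1*2359)/m(P(O(5, 4), 3)) = (-4694 - 1*2359)/((4*(√(3² + 4²))²)) = (-4694 - 2359)/((4*(√(9 + 16))²)) = -7053/(4*(√25)²) = -7053/(4*5²) = -7053/(4*25) = -7053/100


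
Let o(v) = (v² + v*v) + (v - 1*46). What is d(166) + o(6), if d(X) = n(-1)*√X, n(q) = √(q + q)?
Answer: 32 + 2*I*√83 ≈ 32.0 + 18.221*I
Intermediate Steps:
n(q) = √2*√q (n(q) = √(2*q) = √2*√q)
o(v) = -46 + v + 2*v² (o(v) = (v² + v²) + (v - 46) = 2*v² + (-46 + v) = -46 + v + 2*v²)
d(X) = I*√2*√X (d(X) = (√2*√(-1))*√X = (√2*I)*√X = (I*√2)*√X = I*√2*√X)
d(166) + o(6) = I*√2*√166 + (-46 + 6 + 2*6²) = 2*I*√83 + (-46 + 6 + 2*36) = 2*I*√83 + (-46 + 6 + 72) = 2*I*√83 + 32 = 32 + 2*I*√83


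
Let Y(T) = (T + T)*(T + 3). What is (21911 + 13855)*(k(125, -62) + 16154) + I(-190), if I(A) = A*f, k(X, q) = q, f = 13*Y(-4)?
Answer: 575526712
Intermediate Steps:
Y(T) = 2*T*(3 + T) (Y(T) = (2*T)*(3 + T) = 2*T*(3 + T))
f = 104 (f = 13*(2*(-4)*(3 - 4)) = 13*(2*(-4)*(-1)) = 13*8 = 104)
I(A) = 104*A (I(A) = A*104 = 104*A)
(21911 + 13855)*(k(125, -62) + 16154) + I(-190) = (21911 + 13855)*(-62 + 16154) + 104*(-190) = 35766*16092 - 19760 = 575546472 - 19760 = 575526712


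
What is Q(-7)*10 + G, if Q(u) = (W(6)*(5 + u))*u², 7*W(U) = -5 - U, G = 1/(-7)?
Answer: 10779/7 ≈ 1539.9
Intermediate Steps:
G = -⅐ ≈ -0.14286
W(U) = -5/7 - U/7 (W(U) = (-5 - U)/7 = -5/7 - U/7)
Q(u) = u²*(-55/7 - 11*u/7) (Q(u) = ((-5/7 - ⅐*6)*(5 + u))*u² = ((-5/7 - 6/7)*(5 + u))*u² = (-11*(5 + u)/7)*u² = (-55/7 - 11*u/7)*u² = u²*(-55/7 - 11*u/7))
Q(-7)*10 + G = ((11/7)*(-7)²*(-5 - 1*(-7)))*10 - ⅐ = ((11/7)*49*(-5 + 7))*10 - ⅐ = ((11/7)*49*2)*10 - ⅐ = 154*10 - ⅐ = 1540 - ⅐ = 10779/7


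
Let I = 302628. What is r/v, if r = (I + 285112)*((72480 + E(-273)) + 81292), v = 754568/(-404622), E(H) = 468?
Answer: -4585025660918400/94321 ≈ -4.8611e+10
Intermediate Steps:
v = -377284/202311 (v = 754568*(-1/404622) = -377284/202311 ≈ -1.8649)
r = 90653017600 (r = (302628 + 285112)*((72480 + 468) + 81292) = 587740*(72948 + 81292) = 587740*154240 = 90653017600)
r/v = 90653017600/(-377284/202311) = 90653017600*(-202311/377284) = -4585025660918400/94321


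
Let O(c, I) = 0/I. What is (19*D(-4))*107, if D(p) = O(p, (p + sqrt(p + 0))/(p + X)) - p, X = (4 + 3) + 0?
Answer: 8132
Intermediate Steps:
X = 7 (X = 7 + 0 = 7)
O(c, I) = 0
D(p) = -p (D(p) = 0 - p = -p)
(19*D(-4))*107 = (19*(-1*(-4)))*107 = (19*4)*107 = 76*107 = 8132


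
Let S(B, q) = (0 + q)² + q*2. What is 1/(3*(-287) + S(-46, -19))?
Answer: -1/538 ≈ -0.0018587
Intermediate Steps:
S(B, q) = q² + 2*q
1/(3*(-287) + S(-46, -19)) = 1/(3*(-287) - 19*(2 - 19)) = 1/(-861 - 19*(-17)) = 1/(-861 + 323) = 1/(-538) = -1/538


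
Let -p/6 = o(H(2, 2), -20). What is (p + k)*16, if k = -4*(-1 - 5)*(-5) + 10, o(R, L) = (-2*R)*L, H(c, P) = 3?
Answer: -13280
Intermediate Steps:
o(R, L) = -2*L*R
p = -720 (p = -(-12)*(-20)*3 = -6*120 = -720)
k = -110 (k = -(-24)*(-5) + 10 = -4*30 + 10 = -120 + 10 = -110)
(p + k)*16 = (-720 - 110)*16 = -830*16 = -13280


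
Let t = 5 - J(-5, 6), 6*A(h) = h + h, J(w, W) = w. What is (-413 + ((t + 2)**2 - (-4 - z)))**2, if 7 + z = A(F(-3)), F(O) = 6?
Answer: 72900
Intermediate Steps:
A(h) = h/3 (A(h) = (h + h)/6 = (2*h)/6 = h/3)
t = 10 (t = 5 - 1*(-5) = 5 + 5 = 10)
z = -5 (z = -7 + (1/3)*6 = -7 + 2 = -5)
(-413 + ((t + 2)**2 - (-4 - z)))**2 = (-413 + ((10 + 2)**2 - (-4 - 1*(-5))))**2 = (-413 + (12**2 - (-4 + 5)))**2 = (-413 + (144 - 1*1))**2 = (-413 + (144 - 1))**2 = (-413 + 143)**2 = (-270)**2 = 72900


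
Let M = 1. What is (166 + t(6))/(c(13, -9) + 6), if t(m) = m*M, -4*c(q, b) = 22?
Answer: 344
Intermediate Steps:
c(q, b) = -11/2 (c(q, b) = -¼*22 = -11/2)
t(m) = m (t(m) = m*1 = m)
(166 + t(6))/(c(13, -9) + 6) = (166 + 6)/(-11/2 + 6) = 172/(½) = 172*2 = 344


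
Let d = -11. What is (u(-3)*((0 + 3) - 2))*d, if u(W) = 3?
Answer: -33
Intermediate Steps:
(u(-3)*((0 + 3) - 2))*d = (3*((0 + 3) - 2))*(-11) = (3*(3 - 2))*(-11) = (3*1)*(-11) = 3*(-11) = -33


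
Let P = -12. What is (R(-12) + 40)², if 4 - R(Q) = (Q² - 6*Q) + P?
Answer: 25600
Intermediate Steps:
R(Q) = 16 - Q² + 6*Q (R(Q) = 4 - ((Q² - 6*Q) - 12) = 4 - (-12 + Q² - 6*Q) = 4 + (12 - Q² + 6*Q) = 16 - Q² + 6*Q)
(R(-12) + 40)² = ((16 - 1*(-12)² + 6*(-12)) + 40)² = ((16 - 1*144 - 72) + 40)² = ((16 - 144 - 72) + 40)² = (-200 + 40)² = (-160)² = 25600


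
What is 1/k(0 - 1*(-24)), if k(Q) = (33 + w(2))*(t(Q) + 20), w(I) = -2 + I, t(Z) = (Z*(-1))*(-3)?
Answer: 1/3036 ≈ 0.00032938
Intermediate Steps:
t(Z) = 3*Z (t(Z) = -Z*(-3) = 3*Z)
k(Q) = 660 + 99*Q (k(Q) = (33 + (-2 + 2))*(3*Q + 20) = (33 + 0)*(20 + 3*Q) = 33*(20 + 3*Q) = 660 + 99*Q)
1/k(0 - 1*(-24)) = 1/(660 + 99*(0 - 1*(-24))) = 1/(660 + 99*(0 + 24)) = 1/(660 + 99*24) = 1/(660 + 2376) = 1/3036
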